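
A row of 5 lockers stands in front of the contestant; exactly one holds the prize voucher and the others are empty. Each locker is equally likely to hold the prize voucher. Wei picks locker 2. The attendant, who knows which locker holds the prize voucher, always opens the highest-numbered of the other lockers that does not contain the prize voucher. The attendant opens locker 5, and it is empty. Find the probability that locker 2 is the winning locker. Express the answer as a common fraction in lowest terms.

1/4

Apply Bayes' rule, conditioning on where the prize voucher actually is.
If it is in any of lockers 1, 2, 3, and 4 (prior 1/5 each): locker 5 is the highest-numbered option available, probability 1; weight (1/5)·1 = 1/5 each.
If it is in locker 5 (prior 1/5): the attendant opened locker 5, so this case is ruled out; weight (1/5)·0 = 0.
The weights sum to 4/5.
So P(the prize voucher in locker 2 | the attendant opened locker 5) = (1/5) / (4/5) = 1/4.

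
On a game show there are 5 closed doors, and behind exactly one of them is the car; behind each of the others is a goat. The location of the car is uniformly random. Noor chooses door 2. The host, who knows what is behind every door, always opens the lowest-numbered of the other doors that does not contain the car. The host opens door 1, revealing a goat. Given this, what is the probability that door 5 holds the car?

Condition on the true location of the car.
If it is behind door 1 (prior 1/5): the host opened door 1, so this case is ruled out; weight (1/5)·0 = 0.
If it is behind any of doors 2, 3, 4, and 5 (prior 1/5 each): door 1 is the lowest-numbered option available, probability 1; weight (1/5)·1 = 1/5 each.
The weights sum to 4/5.
So P(the car behind door 5 | the host opened door 1) = (1/5) / (4/5) = 1/4.

1/4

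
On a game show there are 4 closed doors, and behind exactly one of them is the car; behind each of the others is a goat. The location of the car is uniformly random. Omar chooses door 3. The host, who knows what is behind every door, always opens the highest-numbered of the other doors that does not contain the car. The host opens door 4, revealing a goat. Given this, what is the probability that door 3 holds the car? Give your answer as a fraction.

1/3

Apply Bayes' rule, conditioning on where the car actually is.
If it is behind any of doors 1, 2, and 3 (prior 1/4 each): door 4 is the highest-numbered option available, probability 1; weight (1/4)·1 = 1/4 each.
If it is behind door 4 (prior 1/4): the host opened door 4, so this case is ruled out; weight (1/4)·0 = 0.
The weights sum to 3/4.
So P(the car behind door 3 | the host opened door 4) = (1/4) / (3/4) = 1/3.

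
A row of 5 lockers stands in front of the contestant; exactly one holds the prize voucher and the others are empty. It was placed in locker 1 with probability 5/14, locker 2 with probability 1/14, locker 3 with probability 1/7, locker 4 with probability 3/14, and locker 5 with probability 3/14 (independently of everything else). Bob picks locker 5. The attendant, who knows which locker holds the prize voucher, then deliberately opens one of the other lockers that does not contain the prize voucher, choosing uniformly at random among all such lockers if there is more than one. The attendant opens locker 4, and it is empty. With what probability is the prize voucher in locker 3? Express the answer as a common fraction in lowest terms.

Apply Bayes' rule, conditioning on where the prize voucher actually is.
If it is in locker 1 (prior 5/14): the attendant has 3 equally likely choices, so probability 1/3; weight (5/14)·(1/3) = 5/42.
If it is in locker 2 (prior 1/14): the attendant has 3 equally likely choices, so probability 1/3; weight (1/14)·(1/3) = 1/42.
If it is in locker 3 (prior 1/7): the attendant has 3 equally likely choices, so probability 1/3; weight (1/7)·(1/3) = 1/21.
If it is in locker 4 (prior 3/14): the attendant opened locker 4, so this case is ruled out; weight (3/14)·0 = 0.
If it is in locker 5 (prior 3/14): the attendant has 4 equally likely choices, so probability 1/4; weight (3/14)·(1/4) = 3/56.
The weights sum to 41/168.
So P(the prize voucher in locker 3 | the attendant opened locker 4) = (1/21) / (41/168) = 8/41.

8/41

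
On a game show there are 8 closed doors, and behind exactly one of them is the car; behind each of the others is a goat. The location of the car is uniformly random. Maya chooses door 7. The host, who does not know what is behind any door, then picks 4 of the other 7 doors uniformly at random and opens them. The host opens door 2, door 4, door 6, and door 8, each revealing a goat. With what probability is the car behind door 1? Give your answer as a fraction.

1/4

Consider each possible location of the car in turn.
If it is behind any of doors 1, 3, 5, and 7 (prior 1/8 each): the host picks exactly this set with probability 1/35 regardless, and none is the prize; weight (1/8)·(1/35) = 1/280 each.
If it is behind any of doors 2, 4, 6, and 8 (prior 1/8 each): that door was opened and seen not to hold the prize — ruled out; weight (1/8)·0 = 0 each.
The weights sum to 1/70.
So P(the car behind door 1 | the host opened door 2, door 4, door 6, and door 8) = (1/280) / (1/70) = 1/4.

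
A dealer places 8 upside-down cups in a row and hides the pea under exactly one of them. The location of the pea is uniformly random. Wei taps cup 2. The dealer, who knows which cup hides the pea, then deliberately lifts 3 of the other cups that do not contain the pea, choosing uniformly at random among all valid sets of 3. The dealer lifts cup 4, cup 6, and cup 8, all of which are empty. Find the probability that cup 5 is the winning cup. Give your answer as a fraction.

7/32

Condition on the true location of the pea.
If it is under any of cups 1, 3, 5, and 7 (prior 1/8 each): the dealer has 20 equally likely choices, so probability 1/20; weight (1/8)·(1/20) = 1/160 each.
If it is under cup 2 (prior 1/8): the dealer has 35 equally likely choices, so probability 1/35; weight (1/8)·(1/35) = 1/280.
If it is under any of cups 4, 6, and 8 (prior 1/8 each): that cup was opened and seen not to hold the prize — ruled out; weight (1/8)·0 = 0 each.
The weights sum to 1/35.
So P(the pea under cup 5 | the dealer opened cup 4, cup 6, and cup 8) = (1/160) / (1/35) = 7/32.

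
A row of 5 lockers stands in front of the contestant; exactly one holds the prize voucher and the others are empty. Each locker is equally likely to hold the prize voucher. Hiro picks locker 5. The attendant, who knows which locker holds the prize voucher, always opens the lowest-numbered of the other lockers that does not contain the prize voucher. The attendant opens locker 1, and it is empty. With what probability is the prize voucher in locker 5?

Consider each possible location of the prize voucher in turn.
If it is in locker 1 (prior 1/5): the attendant opened locker 1, so this case is ruled out; weight (1/5)·0 = 0.
If it is in any of lockers 2, 3, 4, and 5 (prior 1/5 each): locker 1 is the lowest-numbered option available, probability 1; weight (1/5)·1 = 1/5 each.
The weights sum to 4/5.
So P(the prize voucher in locker 5 | the attendant opened locker 1) = (1/5) / (4/5) = 1/4.

1/4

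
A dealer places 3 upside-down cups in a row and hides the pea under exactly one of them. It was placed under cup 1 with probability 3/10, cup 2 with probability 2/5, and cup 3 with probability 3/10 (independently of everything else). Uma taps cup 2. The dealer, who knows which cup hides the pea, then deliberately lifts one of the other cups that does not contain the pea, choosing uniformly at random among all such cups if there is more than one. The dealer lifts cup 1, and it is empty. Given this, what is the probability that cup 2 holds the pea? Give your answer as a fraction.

Condition on the true location of the pea.
If it is under cup 1 (prior 3/10): the dealer opened cup 1, so this case is ruled out; weight (3/10)·0 = 0.
If it is under cup 2 (prior 2/5): the dealer has 2 equally likely choices, so probability 1/2; weight (2/5)·(1/2) = 1/5.
If it is under cup 3 (prior 3/10): the dealer has no choice, probability 1; weight (3/10)·1 = 3/10.
The weights sum to 1/2.
So P(the pea under cup 2 | the dealer opened cup 1) = (1/5) / (1/2) = 2/5.

2/5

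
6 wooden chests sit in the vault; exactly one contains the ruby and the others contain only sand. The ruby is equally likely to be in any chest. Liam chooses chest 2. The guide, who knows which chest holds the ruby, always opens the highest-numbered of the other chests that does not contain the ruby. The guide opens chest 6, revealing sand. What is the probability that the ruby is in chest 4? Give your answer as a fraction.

1/5

Condition on the true location of the ruby.
If it is in any of chests 1, 2, 3, 4, and 5 (prior 1/6 each): chest 6 is the highest-numbered option available, probability 1; weight (1/6)·1 = 1/6 each.
If it is in chest 6 (prior 1/6): the guide opened chest 6, so this case is ruled out; weight (1/6)·0 = 0.
The weights sum to 5/6.
So P(the ruby in chest 4 | the guide opened chest 6) = (1/6) / (5/6) = 1/5.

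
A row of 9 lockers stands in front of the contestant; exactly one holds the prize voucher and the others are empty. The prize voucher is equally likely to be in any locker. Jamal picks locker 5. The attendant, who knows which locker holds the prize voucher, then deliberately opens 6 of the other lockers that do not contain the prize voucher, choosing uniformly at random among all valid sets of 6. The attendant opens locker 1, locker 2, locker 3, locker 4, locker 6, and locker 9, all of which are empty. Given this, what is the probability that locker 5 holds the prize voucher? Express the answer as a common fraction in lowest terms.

Apply Bayes' rule, conditioning on where the prize voucher actually is.
If it is in any of lockers 1, 2, 3, 4, 6, and 9 (prior 1/9 each): that locker was opened and seen not to hold the prize — ruled out; weight (1/9)·0 = 0 each.
If it is in locker 5 (prior 1/9): the attendant has 28 equally likely choices, so probability 1/28; weight (1/9)·(1/28) = 1/252.
If it is in either of lockers 7 and 8 (prior 1/9 each): the attendant has 7 equally likely choices, so probability 1/7; weight (1/9)·(1/7) = 1/63 each.
The weights sum to 1/28.
So P(the prize voucher in locker 5 | the attendant opened locker 1, locker 2, locker 3, locker 4, locker 6, and locker 9) = (1/252) / (1/28) = 1/9.

1/9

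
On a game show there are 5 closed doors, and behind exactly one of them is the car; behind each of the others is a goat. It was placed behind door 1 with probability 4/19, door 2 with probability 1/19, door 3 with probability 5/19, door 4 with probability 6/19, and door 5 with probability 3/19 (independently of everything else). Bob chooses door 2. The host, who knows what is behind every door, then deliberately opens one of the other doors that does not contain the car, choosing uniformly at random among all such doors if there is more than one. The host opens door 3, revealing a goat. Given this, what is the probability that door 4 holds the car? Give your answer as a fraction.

24/55

Condition on the true location of the car.
If it is behind door 1 (prior 4/19): the host has 3 equally likely choices, so probability 1/3; weight (4/19)·(1/3) = 4/57.
If it is behind door 2 (prior 1/19): the host has 4 equally likely choices, so probability 1/4; weight (1/19)·(1/4) = 1/76.
If it is behind door 3 (prior 5/19): the host opened door 3, so this case is ruled out; weight (5/19)·0 = 0.
If it is behind door 4 (prior 6/19): the host has 3 equally likely choices, so probability 1/3; weight (6/19)·(1/3) = 2/19.
If it is behind door 5 (prior 3/19): the host has 3 equally likely choices, so probability 1/3; weight (3/19)·(1/3) = 1/19.
The weights sum to 55/228.
So P(the car behind door 4 | the host opened door 3) = (2/19) / (55/228) = 24/55.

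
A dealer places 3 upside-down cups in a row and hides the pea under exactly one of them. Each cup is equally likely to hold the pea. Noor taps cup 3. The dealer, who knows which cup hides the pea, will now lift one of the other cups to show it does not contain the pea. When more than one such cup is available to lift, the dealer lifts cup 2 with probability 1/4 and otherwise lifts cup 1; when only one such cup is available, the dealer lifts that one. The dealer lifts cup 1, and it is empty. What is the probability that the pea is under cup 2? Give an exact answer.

Apply Bayes' rule, conditioning on where the pea actually is.
If it is under cup 1 (prior 1/3): the dealer opened cup 1, so this case is ruled out; weight (1/3)·0 = 0.
If it is under cup 2 (prior 1/3): only cup 1 is available, probability 1; weight (1/3)·1 = 1/3.
If it is under cup 3 (prior 1/3): cup 2 is available but not opened, probability 3/4; weight (1/3)·(3/4) = 1/4.
The weights sum to 7/12.
So P(the pea under cup 2 | the dealer opened cup 1) = (1/3) / (7/12) = 4/7.

4/7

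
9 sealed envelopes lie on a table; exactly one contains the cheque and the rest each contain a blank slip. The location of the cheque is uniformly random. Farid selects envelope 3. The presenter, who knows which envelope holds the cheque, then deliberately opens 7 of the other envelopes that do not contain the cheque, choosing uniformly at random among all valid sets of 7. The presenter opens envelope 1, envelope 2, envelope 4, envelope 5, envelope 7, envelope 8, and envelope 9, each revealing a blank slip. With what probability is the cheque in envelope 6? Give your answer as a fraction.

8/9

Apply Bayes' rule, conditioning on where the cheque actually is.
If it is in any of envelopes 1, 2, 4, 5, 7, 8, and 9 (prior 1/9 each): that envelope was opened and seen not to hold the prize — ruled out; weight (1/9)·0 = 0 each.
If it is in envelope 3 (prior 1/9): the presenter has 8 equally likely choices, so probability 1/8; weight (1/9)·(1/8) = 1/72.
If it is in envelope 6 (prior 1/9): the presenter has no choice, probability 1; weight (1/9)·1 = 1/9.
The weights sum to 1/8.
So P(the cheque in envelope 6 | the presenter opened envelope 1, envelope 2, envelope 4, envelope 5, envelope 7, envelope 8, and envelope 9) = (1/9) / (1/8) = 8/9.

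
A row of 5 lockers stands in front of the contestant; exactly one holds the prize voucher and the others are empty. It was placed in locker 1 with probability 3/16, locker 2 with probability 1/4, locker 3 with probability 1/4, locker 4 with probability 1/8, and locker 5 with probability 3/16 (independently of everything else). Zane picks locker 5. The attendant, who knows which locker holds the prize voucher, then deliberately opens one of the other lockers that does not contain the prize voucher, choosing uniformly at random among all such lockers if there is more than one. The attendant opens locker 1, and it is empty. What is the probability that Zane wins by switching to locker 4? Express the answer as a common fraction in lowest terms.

8/49

Condition on the true location of the prize voucher.
If it is in locker 1 (prior 3/16): the attendant opened locker 1, so this case is ruled out; weight (3/16)·0 = 0.
If it is in either of lockers 2 and 3 (prior 1/4 each): the attendant has 3 equally likely choices, so probability 1/3; weight (1/4)·(1/3) = 1/12 each.
If it is in locker 4 (prior 1/8): the attendant has 3 equally likely choices, so probability 1/3; weight (1/8)·(1/3) = 1/24.
If it is in locker 5 (prior 3/16): the attendant has 4 equally likely choices, so probability 1/4; weight (3/16)·(1/4) = 3/64.
The weights sum to 49/192.
So P(the prize voucher in locker 4 | the attendant opened locker 1) = (1/24) / (49/192) = 8/49.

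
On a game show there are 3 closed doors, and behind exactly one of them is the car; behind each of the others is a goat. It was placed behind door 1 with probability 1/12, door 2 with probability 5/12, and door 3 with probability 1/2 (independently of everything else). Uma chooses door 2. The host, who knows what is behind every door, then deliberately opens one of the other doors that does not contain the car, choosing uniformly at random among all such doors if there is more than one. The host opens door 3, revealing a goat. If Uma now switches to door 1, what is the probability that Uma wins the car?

2/7

Consider each possible location of the car in turn.
If it is behind door 1 (prior 1/12): the host has no choice, probability 1; weight (1/12)·1 = 1/12.
If it is behind door 2 (prior 5/12): the host has 2 equally likely choices, so probability 1/2; weight (5/12)·(1/2) = 5/24.
If it is behind door 3 (prior 1/2): the host opened door 3, so this case is ruled out; weight (1/2)·0 = 0.
The weights sum to 7/24.
So P(the car behind door 1 | the host opened door 3) = (1/12) / (7/24) = 2/7.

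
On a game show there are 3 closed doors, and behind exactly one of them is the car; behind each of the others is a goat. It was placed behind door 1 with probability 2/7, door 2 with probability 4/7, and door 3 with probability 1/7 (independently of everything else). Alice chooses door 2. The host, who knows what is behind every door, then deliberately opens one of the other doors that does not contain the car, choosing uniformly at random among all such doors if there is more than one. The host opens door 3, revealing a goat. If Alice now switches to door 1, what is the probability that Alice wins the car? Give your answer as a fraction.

1/2

Condition on the true location of the car.
If it is behind door 1 (prior 2/7): the host has no choice, probability 1; weight (2/7)·1 = 2/7.
If it is behind door 2 (prior 4/7): the host has 2 equally likely choices, so probability 1/2; weight (4/7)·(1/2) = 2/7.
If it is behind door 3 (prior 1/7): the host opened door 3, so this case is ruled out; weight (1/7)·0 = 0.
The weights sum to 4/7.
So P(the car behind door 1 | the host opened door 3) = (2/7) / (4/7) = 1/2.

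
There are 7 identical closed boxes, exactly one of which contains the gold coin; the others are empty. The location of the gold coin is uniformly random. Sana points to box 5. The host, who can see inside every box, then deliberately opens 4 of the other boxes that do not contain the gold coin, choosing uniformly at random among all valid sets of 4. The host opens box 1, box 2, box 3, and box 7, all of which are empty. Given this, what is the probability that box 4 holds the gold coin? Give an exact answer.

Consider each possible location of the gold coin in turn.
If it is in any of boxes 1, 2, 3, and 7 (prior 1/7 each): that box was opened and seen not to hold the prize — ruled out; weight (1/7)·0 = 0 each.
If it is in either of boxes 4 and 6 (prior 1/7 each): the host has 5 equally likely choices, so probability 1/5; weight (1/7)·(1/5) = 1/35 each.
If it is in box 5 (prior 1/7): the host has 15 equally likely choices, so probability 1/15; weight (1/7)·(1/15) = 1/105.
The weights sum to 1/15.
So P(the gold coin in box 4 | the host opened box 1, box 2, box 3, and box 7) = (1/35) / (1/15) = 3/7.

3/7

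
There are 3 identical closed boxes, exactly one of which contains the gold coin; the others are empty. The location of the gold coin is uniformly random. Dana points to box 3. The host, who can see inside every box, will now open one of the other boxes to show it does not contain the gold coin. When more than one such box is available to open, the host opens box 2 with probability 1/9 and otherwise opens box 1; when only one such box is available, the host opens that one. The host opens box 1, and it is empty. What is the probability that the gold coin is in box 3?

8/17

Condition on the true location of the gold coin.
If it is in box 1 (prior 1/3): the host opened box 1, so this case is ruled out; weight (1/3)·0 = 0.
If it is in box 2 (prior 1/3): only box 1 is available, probability 1; weight (1/3)·1 = 1/3.
If it is in box 3 (prior 1/3): box 2 is available but not opened, probability 8/9; weight (1/3)·(8/9) = 8/27.
The weights sum to 17/27.
So P(the gold coin in box 3 | the host opened box 1) = (8/27) / (17/27) = 8/17.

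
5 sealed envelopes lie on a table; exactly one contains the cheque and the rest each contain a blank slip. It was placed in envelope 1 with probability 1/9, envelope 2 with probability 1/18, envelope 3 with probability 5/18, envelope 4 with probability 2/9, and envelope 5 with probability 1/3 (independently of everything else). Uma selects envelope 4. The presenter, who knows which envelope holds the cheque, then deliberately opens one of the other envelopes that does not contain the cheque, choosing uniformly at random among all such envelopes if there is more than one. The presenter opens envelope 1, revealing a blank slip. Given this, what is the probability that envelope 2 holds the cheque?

Condition on the true location of the cheque.
If it is in envelope 1 (prior 1/9): the presenter opened envelope 1, so this case is ruled out; weight (1/9)·0 = 0.
If it is in envelope 2 (prior 1/18): the presenter has 3 equally likely choices, so probability 1/3; weight (1/18)·(1/3) = 1/54.
If it is in envelope 3 (prior 5/18): the presenter has 3 equally likely choices, so probability 1/3; weight (5/18)·(1/3) = 5/54.
If it is in envelope 4 (prior 2/9): the presenter has 4 equally likely choices, so probability 1/4; weight (2/9)·(1/4) = 1/18.
If it is in envelope 5 (prior 1/3): the presenter has 3 equally likely choices, so probability 1/3; weight (1/3)·(1/3) = 1/9.
The weights sum to 5/18.
So P(the cheque in envelope 2 | the presenter opened envelope 1) = (1/54) / (5/18) = 1/15.

1/15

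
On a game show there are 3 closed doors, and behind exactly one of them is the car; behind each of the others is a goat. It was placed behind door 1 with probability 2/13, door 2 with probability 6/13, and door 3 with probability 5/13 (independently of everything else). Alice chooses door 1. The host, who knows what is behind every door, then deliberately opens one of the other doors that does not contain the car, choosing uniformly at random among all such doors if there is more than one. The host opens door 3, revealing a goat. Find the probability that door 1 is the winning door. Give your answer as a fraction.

1/7

Apply Bayes' rule, conditioning on where the car actually is.
If it is behind door 1 (prior 2/13): the host has 2 equally likely choices, so probability 1/2; weight (2/13)·(1/2) = 1/13.
If it is behind door 2 (prior 6/13): the host has no choice, probability 1; weight (6/13)·1 = 6/13.
If it is behind door 3 (prior 5/13): the host opened door 3, so this case is ruled out; weight (5/13)·0 = 0.
The weights sum to 7/13.
So P(the car behind door 1 | the host opened door 3) = (1/13) / (7/13) = 1/7.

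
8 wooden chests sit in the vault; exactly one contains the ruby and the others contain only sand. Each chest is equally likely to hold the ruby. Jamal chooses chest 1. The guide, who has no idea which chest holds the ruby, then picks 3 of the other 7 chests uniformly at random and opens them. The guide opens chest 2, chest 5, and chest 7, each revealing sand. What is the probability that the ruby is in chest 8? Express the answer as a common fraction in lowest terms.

1/5

Because the guide chose which chests to open without knowing where the ruby is, the choice is independent of the prize location. Learning that none of the 3 opened chests holds the ruby simply rules out those 3 locations and leaves the remaining 5 chests still equally likely by symmetry.
So P(the ruby in chest 8) = 1/5.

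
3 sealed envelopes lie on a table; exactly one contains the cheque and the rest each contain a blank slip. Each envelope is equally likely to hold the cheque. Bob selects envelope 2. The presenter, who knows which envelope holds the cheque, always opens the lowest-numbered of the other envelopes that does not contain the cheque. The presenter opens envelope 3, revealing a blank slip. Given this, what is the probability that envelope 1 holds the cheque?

1

Condition on the true location of the cheque.
If it is in envelope 1 (prior 1/3): envelope 3 is the lowest-numbered option available, probability 1; weight (1/3)·1 = 1/3.
If it is in envelope 2 (prior 1/3): the presenter would have opened envelope 1 instead, probability 0; weight (1/3)·0 = 0.
If it is in envelope 3 (prior 1/3): the presenter opened envelope 3, so this case is ruled out; weight (1/3)·0 = 0.
The weights sum to 1/3.
So P(the cheque in envelope 1 | the presenter opened envelope 3) = (1/3) / (1/3) = 1.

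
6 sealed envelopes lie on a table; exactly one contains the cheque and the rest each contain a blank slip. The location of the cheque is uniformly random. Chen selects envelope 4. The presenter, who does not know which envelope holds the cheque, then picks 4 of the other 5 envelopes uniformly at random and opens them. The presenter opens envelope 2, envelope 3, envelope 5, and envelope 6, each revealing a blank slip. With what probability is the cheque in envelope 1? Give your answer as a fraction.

Condition on the true location of the cheque.
If it is in either of envelopes 1 and 4 (prior 1/6 each): the presenter picks exactly this set with probability 1/5 regardless, and none is the prize; weight (1/6)·(1/5) = 1/30 each.
If it is in any of envelopes 2, 3, 5, and 6 (prior 1/6 each): that envelope was opened and seen not to hold the prize — ruled out; weight (1/6)·0 = 0 each.
The weights sum to 1/15.
So P(the cheque in envelope 1 | the presenter opened envelope 2, envelope 3, envelope 5, and envelope 6) = (1/30) / (1/15) = 1/2.

1/2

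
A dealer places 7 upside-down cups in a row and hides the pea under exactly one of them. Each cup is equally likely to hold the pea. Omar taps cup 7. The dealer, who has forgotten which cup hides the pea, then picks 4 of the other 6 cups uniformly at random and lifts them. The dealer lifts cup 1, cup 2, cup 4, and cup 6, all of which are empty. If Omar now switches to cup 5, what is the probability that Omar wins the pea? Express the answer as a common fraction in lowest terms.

1/3

Condition on the true location of the pea.
If it is under any of cups 1, 2, 4, and 6 (prior 1/7 each): that cup was opened and seen not to hold the prize — ruled out; weight (1/7)·0 = 0 each.
If it is under any of cups 3, 5, and 7 (prior 1/7 each): the dealer picks exactly this set with probability 1/15 regardless, and none is the prize; weight (1/7)·(1/15) = 1/105 each.
The weights sum to 1/35.
So P(the pea under cup 5 | the dealer opened cup 1, cup 2, cup 4, and cup 6) = (1/105) / (1/35) = 1/3.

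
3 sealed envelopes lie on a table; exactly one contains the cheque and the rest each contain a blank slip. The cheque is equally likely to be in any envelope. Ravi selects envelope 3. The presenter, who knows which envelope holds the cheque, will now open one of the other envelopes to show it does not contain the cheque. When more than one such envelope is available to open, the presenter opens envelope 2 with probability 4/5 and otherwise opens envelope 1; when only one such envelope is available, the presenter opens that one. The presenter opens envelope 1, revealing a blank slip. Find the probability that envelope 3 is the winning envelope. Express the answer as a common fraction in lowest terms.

1/6

Condition on the true location of the cheque.
If it is in envelope 1 (prior 1/3): the presenter opened envelope 1, so this case is ruled out; weight (1/3)·0 = 0.
If it is in envelope 2 (prior 1/3): only envelope 1 is available, probability 1; weight (1/3)·1 = 1/3.
If it is in envelope 3 (prior 1/3): envelope 2 is available but not opened, probability 1/5; weight (1/3)·(1/5) = 1/15.
The weights sum to 2/5.
So P(the cheque in envelope 3 | the presenter opened envelope 1) = (1/15) / (2/5) = 1/6.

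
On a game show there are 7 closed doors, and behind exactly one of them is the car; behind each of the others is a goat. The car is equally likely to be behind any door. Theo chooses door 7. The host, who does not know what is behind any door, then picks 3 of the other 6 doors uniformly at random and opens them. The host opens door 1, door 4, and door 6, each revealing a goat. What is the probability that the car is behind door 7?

Because the host chose which doors to open without knowing where the car is, the choice is independent of the prize location. Learning that none of the 3 opened doors holds the car simply rules out those 3 locations and leaves the remaining 4 doors still equally likely by symmetry.
So P(the car behind door 7) = 1/4.

1/4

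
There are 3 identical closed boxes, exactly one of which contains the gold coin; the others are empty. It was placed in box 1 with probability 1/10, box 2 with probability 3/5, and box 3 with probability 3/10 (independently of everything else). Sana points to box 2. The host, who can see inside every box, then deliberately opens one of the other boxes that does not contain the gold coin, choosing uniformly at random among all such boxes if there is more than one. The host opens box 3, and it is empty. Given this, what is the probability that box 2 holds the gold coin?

3/4

Apply Bayes' rule, conditioning on where the gold coin actually is.
If it is in box 1 (prior 1/10): the host has no choice, probability 1; weight (1/10)·1 = 1/10.
If it is in box 2 (prior 3/5): the host has 2 equally likely choices, so probability 1/2; weight (3/5)·(1/2) = 3/10.
If it is in box 3 (prior 3/10): the host opened box 3, so this case is ruled out; weight (3/10)·0 = 0.
The weights sum to 2/5.
So P(the gold coin in box 2 | the host opened box 3) = (3/10) / (2/5) = 3/4.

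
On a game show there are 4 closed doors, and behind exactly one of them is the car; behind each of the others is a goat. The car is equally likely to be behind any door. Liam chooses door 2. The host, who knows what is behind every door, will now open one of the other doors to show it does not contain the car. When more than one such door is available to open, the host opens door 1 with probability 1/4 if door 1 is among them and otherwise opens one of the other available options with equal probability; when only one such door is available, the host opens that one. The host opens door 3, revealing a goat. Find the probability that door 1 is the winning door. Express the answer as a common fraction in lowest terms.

4/13

Consider each possible location of the car in turn.
If it is behind door 1 (prior 1/4): door 1 holds the prize so is unavailable; the host chooses uniformly among the 2 others, probability 1/2; weight (1/4)·(1/2) = 1/8.
If it is behind door 2 (prior 1/4): door 1 is available but not opened; door 3 gets probability (1 − 1/4)/2 = 3/8; weight (1/4)·(3/8) = 3/32.
If it is behind door 3 (prior 1/4): the host opened door 3, so this case is ruled out; weight (1/4)·0 = 0.
If it is behind door 4 (prior 1/4): door 1 is available but not opened, probability 3/4; weight (1/4)·(3/4) = 3/16.
The weights sum to 13/32.
So P(the car behind door 1 | the host opened door 3) = (1/8) / (13/32) = 4/13.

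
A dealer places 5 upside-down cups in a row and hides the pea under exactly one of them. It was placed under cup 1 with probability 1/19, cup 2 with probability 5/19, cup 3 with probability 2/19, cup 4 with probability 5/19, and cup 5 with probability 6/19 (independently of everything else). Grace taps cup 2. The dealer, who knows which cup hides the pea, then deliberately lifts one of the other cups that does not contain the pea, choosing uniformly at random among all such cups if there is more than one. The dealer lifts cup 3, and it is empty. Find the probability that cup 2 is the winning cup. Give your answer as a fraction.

5/21

Consider each possible location of the pea in turn.
If it is under cup 1 (prior 1/19): the dealer has 3 equally likely choices, so probability 1/3; weight (1/19)·(1/3) = 1/57.
If it is under cup 2 (prior 5/19): the dealer has 4 equally likely choices, so probability 1/4; weight (5/19)·(1/4) = 5/76.
If it is under cup 3 (prior 2/19): the dealer opened cup 3, so this case is ruled out; weight (2/19)·0 = 0.
If it is under cup 4 (prior 5/19): the dealer has 3 equally likely choices, so probability 1/3; weight (5/19)·(1/3) = 5/57.
If it is under cup 5 (prior 6/19): the dealer has 3 equally likely choices, so probability 1/3; weight (6/19)·(1/3) = 2/19.
The weights sum to 21/76.
So P(the pea under cup 2 | the dealer opened cup 3) = (5/76) / (21/76) = 5/21.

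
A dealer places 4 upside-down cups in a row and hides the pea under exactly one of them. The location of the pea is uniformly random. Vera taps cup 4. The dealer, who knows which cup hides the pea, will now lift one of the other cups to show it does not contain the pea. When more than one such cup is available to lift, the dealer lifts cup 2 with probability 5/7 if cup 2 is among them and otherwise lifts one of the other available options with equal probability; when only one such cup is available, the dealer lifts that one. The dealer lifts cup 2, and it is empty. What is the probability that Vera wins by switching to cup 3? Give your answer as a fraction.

Condition on the true location of the pea.
If it is under any of cups 1, 3, and 4 (prior 1/4 each): cup 2 is available, opened with probability 5/7; weight (1/4)·(5/7) = 5/28 each.
If it is under cup 2 (prior 1/4): the dealer opened cup 2, so this case is ruled out; weight (1/4)·0 = 0.
The weights sum to 15/28.
So P(the pea under cup 3 | the dealer opened cup 2) = (5/28) / (15/28) = 1/3.

1/3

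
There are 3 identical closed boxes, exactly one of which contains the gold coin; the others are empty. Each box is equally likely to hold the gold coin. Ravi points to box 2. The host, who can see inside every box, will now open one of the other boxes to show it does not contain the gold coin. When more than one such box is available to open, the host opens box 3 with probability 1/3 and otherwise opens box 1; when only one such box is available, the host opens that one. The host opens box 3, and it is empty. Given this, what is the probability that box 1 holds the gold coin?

Consider each possible location of the gold coin in turn.
If it is in box 1 (prior 1/3): only box 3 is available, probability 1; weight (1/3)·1 = 1/3.
If it is in box 2 (prior 1/3): box 3 is available, opened with probability 1/3; weight (1/3)·(1/3) = 1/9.
If it is in box 3 (prior 1/3): the host opened box 3, so this case is ruled out; weight (1/3)·0 = 0.
The weights sum to 4/9.
So P(the gold coin in box 1 | the host opened box 3) = (1/3) / (4/9) = 3/4.

3/4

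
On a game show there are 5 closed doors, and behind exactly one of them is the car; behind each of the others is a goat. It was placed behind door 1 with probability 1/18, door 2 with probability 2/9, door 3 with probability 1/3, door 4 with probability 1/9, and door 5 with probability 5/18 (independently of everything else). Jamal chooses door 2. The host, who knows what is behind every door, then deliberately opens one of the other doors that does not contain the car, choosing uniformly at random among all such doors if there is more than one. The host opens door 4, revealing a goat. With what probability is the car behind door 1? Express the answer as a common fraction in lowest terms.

Consider each possible location of the car in turn.
If it is behind door 1 (prior 1/18): the host has 3 equally likely choices, so probability 1/3; weight (1/18)·(1/3) = 1/54.
If it is behind door 2 (prior 2/9): the host has 4 equally likely choices, so probability 1/4; weight (2/9)·(1/4) = 1/18.
If it is behind door 3 (prior 1/3): the host has 3 equally likely choices, so probability 1/3; weight (1/3)·(1/3) = 1/9.
If it is behind door 4 (prior 1/9): the host opened door 4, so this case is ruled out; weight (1/9)·0 = 0.
If it is behind door 5 (prior 5/18): the host has 3 equally likely choices, so probability 1/3; weight (5/18)·(1/3) = 5/54.
The weights sum to 5/18.
So P(the car behind door 1 | the host opened door 4) = (1/54) / (5/18) = 1/15.

1/15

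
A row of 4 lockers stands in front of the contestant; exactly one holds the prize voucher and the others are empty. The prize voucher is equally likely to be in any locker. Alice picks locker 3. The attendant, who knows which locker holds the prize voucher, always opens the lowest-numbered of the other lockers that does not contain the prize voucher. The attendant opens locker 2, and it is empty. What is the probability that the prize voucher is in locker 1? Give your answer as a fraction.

Apply Bayes' rule, conditioning on where the prize voucher actually is.
If it is in locker 1 (prior 1/4): locker 2 is the lowest-numbered option available, probability 1; weight (1/4)·1 = 1/4.
If it is in locker 2 (prior 1/4): the attendant opened locker 2, so this case is ruled out; weight (1/4)·0 = 0.
If it is in either of lockers 3 and 4 (prior 1/4 each): the attendant would have opened locker 1 instead, probability 0; weight (1/4)·0 = 0 each.
The weights sum to 1/4.
So P(the prize voucher in locker 1 | the attendant opened locker 2) = (1/4) / (1/4) = 1.

1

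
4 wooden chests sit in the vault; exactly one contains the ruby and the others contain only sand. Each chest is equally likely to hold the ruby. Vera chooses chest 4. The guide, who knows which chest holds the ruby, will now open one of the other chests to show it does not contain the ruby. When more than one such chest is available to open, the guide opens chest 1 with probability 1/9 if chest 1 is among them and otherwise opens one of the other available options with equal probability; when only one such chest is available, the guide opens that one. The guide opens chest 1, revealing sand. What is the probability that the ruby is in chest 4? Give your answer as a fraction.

1/3

Condition on the true location of the ruby.
If it is in chest 1 (prior 1/4): the guide opened chest 1, so this case is ruled out; weight (1/4)·0 = 0.
If it is in any of chests 2, 3, and 4 (prior 1/4 each): chest 1 is available, opened with probability 1/9; weight (1/4)·(1/9) = 1/36 each.
The weights sum to 1/12.
So P(the ruby in chest 4 | the guide opened chest 1) = (1/36) / (1/12) = 1/3.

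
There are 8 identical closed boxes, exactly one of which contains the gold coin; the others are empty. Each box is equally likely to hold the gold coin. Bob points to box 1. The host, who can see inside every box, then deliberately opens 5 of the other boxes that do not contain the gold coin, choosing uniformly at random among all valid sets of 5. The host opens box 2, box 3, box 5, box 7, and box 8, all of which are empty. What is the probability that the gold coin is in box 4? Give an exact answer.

Consider each possible location of the gold coin in turn.
If it is in box 1 (prior 1/8): the host has 21 equally likely choices, so probability 1/21; weight (1/8)·(1/21) = 1/168.
If it is in any of boxes 2, 3, 5, 7, and 8 (prior 1/8 each): that box was opened and seen not to hold the prize — ruled out; weight (1/8)·0 = 0 each.
If it is in either of boxes 4 and 6 (prior 1/8 each): the host has 6 equally likely choices, so probability 1/6; weight (1/8)·(1/6) = 1/48 each.
The weights sum to 1/21.
So P(the gold coin in box 4 | the host opened box 2, box 3, box 5, box 7, and box 8) = (1/48) / (1/21) = 7/16.

7/16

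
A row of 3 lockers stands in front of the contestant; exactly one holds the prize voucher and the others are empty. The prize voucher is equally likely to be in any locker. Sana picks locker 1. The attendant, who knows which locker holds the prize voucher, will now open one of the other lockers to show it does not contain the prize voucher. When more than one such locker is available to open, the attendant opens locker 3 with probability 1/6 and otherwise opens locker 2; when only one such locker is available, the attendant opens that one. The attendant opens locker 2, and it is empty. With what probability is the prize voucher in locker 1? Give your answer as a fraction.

5/11

Apply Bayes' rule, conditioning on where the prize voucher actually is.
If it is in locker 1 (prior 1/3): locker 3 is available but not opened, probability 5/6; weight (1/3)·(5/6) = 5/18.
If it is in locker 2 (prior 1/3): the attendant opened locker 2, so this case is ruled out; weight (1/3)·0 = 0.
If it is in locker 3 (prior 1/3): only locker 2 is available, probability 1; weight (1/3)·1 = 1/3.
The weights sum to 11/18.
So P(the prize voucher in locker 1 | the attendant opened locker 2) = (5/18) / (11/18) = 5/11.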